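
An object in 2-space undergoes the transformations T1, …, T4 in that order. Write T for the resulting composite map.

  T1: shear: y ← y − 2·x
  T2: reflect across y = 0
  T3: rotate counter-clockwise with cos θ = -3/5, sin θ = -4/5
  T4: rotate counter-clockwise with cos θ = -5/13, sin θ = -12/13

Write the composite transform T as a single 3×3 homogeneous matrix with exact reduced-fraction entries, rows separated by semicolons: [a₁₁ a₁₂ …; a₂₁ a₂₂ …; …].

T = [-29/13 56/65 0; -2/13 33/65 0; 0 0 1]

T1 = [1 0 0; -2 1 0; 0 0 1]
T2·T1 = [1 0 0; 2 -1 0; 0 0 1]
T3·…·T1 = [1 -4/5 0; -2 3/5 0; 0 0 1]
T4·…·T1 = [-29/13 56/65 0; -2/13 33/65 0; 0 0 1]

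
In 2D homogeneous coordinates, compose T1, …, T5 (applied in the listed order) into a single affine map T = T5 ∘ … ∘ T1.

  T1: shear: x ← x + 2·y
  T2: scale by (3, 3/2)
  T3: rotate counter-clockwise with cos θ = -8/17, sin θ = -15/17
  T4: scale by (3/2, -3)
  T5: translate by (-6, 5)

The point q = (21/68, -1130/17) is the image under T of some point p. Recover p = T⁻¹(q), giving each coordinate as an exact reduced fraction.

p = (7/3, -5)

T1 = [1 2 0; 0 1 0; 0 0 1]
T2·T1 = [3 6 0; 0 3/2 0; 0 0 1]
T3·…·T1 = [-24/17 -3/2 0; -45/17 -6 0; 0 0 1]
T4·…·T1 = [-36/17 -9/4 0; 135/17 18 0; 0 0 1]
T5·…·T1 = [-36/17 -9/4 -6; 135/17 18 5; 0 0 1]
det M = -81/4; M⁻¹ = [-8/9 -1/9 -43/9; 20/51 16/153 280/153; 0 0 1]
M⁻¹ · (21/68, -1130/17)ᵀ = (7/3, -5)ᵀ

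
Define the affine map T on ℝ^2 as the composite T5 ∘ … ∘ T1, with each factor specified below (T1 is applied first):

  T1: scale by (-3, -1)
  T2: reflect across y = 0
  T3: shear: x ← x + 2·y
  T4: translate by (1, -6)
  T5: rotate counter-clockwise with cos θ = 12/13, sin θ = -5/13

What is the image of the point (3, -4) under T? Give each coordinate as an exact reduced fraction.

T1 scale by (-3, -1): (3, -4) → (-9, 4)
T2 reflect across y = 0: (-9, 4) → (-9, -4)
T3 shear: x ← x + 2·y: (-9, -4) → (-17, -4)
T4 translate by (1, -6): (-17, -4) → (-16, -10)
T5 rotate counter-clockwise with cos θ = 12/13, sin θ = -5/13: (-16, -10) → (-242/13, -40/13)

T(p) = (-242/13, -40/13)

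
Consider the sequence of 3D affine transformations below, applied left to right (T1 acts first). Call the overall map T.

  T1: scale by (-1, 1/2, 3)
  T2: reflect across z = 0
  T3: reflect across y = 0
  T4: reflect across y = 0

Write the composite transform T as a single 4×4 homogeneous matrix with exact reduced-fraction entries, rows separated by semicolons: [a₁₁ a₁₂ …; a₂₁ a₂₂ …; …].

T1 = [-1 0 0 0; 0 1/2 0 0; 0 0 3 0; 0 0 0 1]
T2·T1 = [-1 0 0 0; 0 1/2 0 0; 0 0 -3 0; 0 0 0 1]
T3·…·T1 = [-1 0 0 0; 0 -1/2 0 0; 0 0 -3 0; 0 0 0 1]
T4·…·T1 = [-1 0 0 0; 0 1/2 0 0; 0 0 -3 0; 0 0 0 1]

T = [-1 0 0 0; 0 1/2 0 0; 0 0 -3 0; 0 0 0 1]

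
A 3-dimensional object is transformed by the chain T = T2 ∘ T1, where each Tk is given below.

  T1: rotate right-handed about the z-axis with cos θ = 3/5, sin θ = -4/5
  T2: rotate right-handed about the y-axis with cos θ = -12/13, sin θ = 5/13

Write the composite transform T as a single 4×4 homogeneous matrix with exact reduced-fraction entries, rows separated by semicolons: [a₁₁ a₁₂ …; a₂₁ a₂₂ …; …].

T1 = [3/5 4/5 0 0; -4/5 3/5 0 0; 0 0 1 0; 0 0 0 1]
T2·T1 = [-36/65 -48/65 5/13 0; -4/5 3/5 0 0; -3/13 -4/13 -12/13 0; 0 0 0 1]

T = [-36/65 -48/65 5/13 0; -4/5 3/5 0 0; -3/13 -4/13 -12/13 0; 0 0 0 1]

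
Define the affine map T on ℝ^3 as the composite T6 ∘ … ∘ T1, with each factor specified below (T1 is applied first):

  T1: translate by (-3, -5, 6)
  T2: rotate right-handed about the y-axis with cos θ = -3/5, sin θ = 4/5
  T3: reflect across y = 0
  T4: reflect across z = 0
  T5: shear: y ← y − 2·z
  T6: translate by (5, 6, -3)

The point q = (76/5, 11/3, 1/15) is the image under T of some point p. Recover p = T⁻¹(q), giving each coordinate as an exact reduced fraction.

T1 = [1 0 0 -3; 0 1 0 -5; 0 0 1 6; 0 0 0 1]
T2·T1 = [-3/5 0 4/5 33/5; 0 1 0 -5; -4/5 0 -3/5 -6/5; 0 0 0 1]
T3·…·T1 = [-3/5 0 4/5 33/5; 0 -1 0 5; -4/5 0 -3/5 -6/5; 0 0 0 1]
T4·…·T1 = [-3/5 0 4/5 33/5; 0 -1 0 5; 4/5 0 3/5 6/5; 0 0 0 1]
T5·…·T1 = [-3/5 0 4/5 33/5; -8/5 -1 -6/5 13/5; 4/5 0 3/5 6/5; 0 0 0 1]
T6·…·T1 = [-3/5 0 4/5 58/5; -8/5 -1 -6/5 43/5; 4/5 0 3/5 -9/5; 0 0 0 1]
det M = 1; M⁻¹ = [-3/5 0 4/5 42/5; 0 -1 -2 5; 4/5 0 3/5 -41/5; 0 0 0 1]
M⁻¹ · (76/5, 11/3, 1/15)ᵀ = (-2/3, 6/5, 4)ᵀ

p = (-2/3, 6/5, 4)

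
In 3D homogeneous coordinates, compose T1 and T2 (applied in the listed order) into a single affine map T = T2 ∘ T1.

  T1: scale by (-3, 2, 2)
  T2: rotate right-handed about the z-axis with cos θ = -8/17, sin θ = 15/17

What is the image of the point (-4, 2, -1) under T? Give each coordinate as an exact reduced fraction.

T(p) = (-156/17, 148/17, -2)

T1 scale by (-3, 2, 2): (-4, 2, -1) → (12, 4, -2)
T2 rotate right-handed about the z-axis with cos θ = -8/17, sin θ = 15/17: (12, 4, -2) → (-156/17, 148/17, -2)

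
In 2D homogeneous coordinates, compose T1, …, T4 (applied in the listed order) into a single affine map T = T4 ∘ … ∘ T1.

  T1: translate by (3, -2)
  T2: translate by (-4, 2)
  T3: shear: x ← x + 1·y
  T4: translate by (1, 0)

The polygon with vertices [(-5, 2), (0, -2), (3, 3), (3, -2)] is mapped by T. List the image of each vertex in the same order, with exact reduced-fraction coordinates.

image vertices: (-3, 2), (-2, -2), (6, 3), (1, -2)

T1 translate by (3, -2): (-5, 2) → (-2, 0); (0, -2) → (3, -4); (3, 3) → (6, 1); (3, -2) → (6, -4)
T2 translate by (-4, 2): (-2, 0) → (-6, 2); (3, -4) → (-1, -2); (6, 1) → (2, 3); (6, -4) → (2, -2)
T3 shear: x ← x + 1·y: (-6, 2) → (-4, 2); (-1, -2) → (-3, -2); (2, 3) → (5, 3); (2, -2) → (0, -2)
T4 translate by (1, 0): (-4, 2) → (-3, 2); (-3, -2) → (-2, -2); (5, 3) → (6, 3); (0, -2) → (1, -2)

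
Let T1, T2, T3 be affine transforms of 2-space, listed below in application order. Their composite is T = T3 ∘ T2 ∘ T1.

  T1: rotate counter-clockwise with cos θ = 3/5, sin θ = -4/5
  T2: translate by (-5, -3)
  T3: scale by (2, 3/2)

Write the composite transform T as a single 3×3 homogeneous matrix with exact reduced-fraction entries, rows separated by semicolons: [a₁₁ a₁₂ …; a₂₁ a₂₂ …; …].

T = [6/5 8/5 -10; -6/5 9/10 -9/2; 0 0 1]

T1 = [3/5 4/5 0; -4/5 3/5 0; 0 0 1]
T2·T1 = [3/5 4/5 -5; -4/5 3/5 -3; 0 0 1]
T3·…·T1 = [6/5 8/5 -10; -6/5 9/10 -9/2; 0 0 1]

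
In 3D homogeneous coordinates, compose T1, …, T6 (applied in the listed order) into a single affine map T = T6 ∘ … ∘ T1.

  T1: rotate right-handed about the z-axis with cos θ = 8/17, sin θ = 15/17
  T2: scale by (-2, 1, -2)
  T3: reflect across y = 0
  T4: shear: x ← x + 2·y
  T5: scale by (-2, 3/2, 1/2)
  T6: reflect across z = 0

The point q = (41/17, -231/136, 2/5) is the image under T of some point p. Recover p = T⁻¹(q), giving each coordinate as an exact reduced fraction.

T1 = [8/17 -15/17 0 0; 15/17 8/17 0 0; 0 0 1 0; 0 0 0 1]
T2·T1 = [-16/17 30/17 0 0; 15/17 8/17 0 0; 0 0 -2 0; 0 0 0 1]
T3·…·T1 = [-16/17 30/17 0 0; -15/17 -8/17 0 0; 0 0 -2 0; 0 0 0 1]
T4·…·T1 = [-46/17 14/17 0 0; -15/17 -8/17 0 0; 0 0 -2 0; 0 0 0 1]
T5·…·T1 = [92/17 -28/17 0 0; -45/34 -12/17 0 0; 0 0 -1 0; 0 0 0 1]
T6·…·T1 = [92/17 -28/17 0 0; -45/34 -12/17 0 0; 0 0 1 0; 0 0 0 1]
det M = -6; M⁻¹ = [2/17 -14/51 0 0; -15/68 -46/51 0 0; 0 0 1 0; 0 0 0 1]
M⁻¹ · (41/17, -231/136, 2/5)ᵀ = (3/4, 1, 2/5)ᵀ

p = (3/4, 1, 2/5)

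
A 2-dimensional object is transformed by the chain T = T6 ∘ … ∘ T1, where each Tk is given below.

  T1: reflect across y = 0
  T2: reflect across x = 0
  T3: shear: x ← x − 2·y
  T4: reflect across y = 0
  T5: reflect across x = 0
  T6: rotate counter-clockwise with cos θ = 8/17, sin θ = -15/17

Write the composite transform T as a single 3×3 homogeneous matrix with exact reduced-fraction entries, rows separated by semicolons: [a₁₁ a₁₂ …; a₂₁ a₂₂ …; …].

T1 = [1 0 0; 0 -1 0; 0 0 1]
T2·T1 = [-1 0 0; 0 -1 0; 0 0 1]
T3·…·T1 = [-1 2 0; 0 -1 0; 0 0 1]
T4·…·T1 = [-1 2 0; 0 1 0; 0 0 1]
T5·…·T1 = [1 -2 0; 0 1 0; 0 0 1]
T6·…·T1 = [8/17 -1/17 0; -15/17 38/17 0; 0 0 1]

T = [8/17 -1/17 0; -15/17 38/17 0; 0 0 1]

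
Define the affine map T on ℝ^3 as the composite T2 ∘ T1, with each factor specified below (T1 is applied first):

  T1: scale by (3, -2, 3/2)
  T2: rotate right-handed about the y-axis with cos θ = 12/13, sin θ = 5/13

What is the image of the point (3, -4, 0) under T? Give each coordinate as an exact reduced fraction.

T1 scale by (3, -2, 3/2): (3, -4, 0) → (9, 8, 0)
T2 rotate right-handed about the y-axis with cos θ = 12/13, sin θ = 5/13: (9, 8, 0) → (108/13, 8, -45/13)

T(p) = (108/13, 8, -45/13)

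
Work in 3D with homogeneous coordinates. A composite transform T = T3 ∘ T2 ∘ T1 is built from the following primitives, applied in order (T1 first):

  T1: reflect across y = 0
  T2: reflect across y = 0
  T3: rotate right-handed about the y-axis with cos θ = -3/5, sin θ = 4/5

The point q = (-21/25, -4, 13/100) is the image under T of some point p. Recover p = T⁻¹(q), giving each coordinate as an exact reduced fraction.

T1 = [1 0 0 0; 0 -1 0 0; 0 0 1 0; 0 0 0 1]
T2·T1 = [1 0 0 0; 0 1 0 0; 0 0 1 0; 0 0 0 1]
T3·…·T1 = [-3/5 0 4/5 0; 0 1 0 0; -4/5 0 -3/5 0; 0 0 0 1]
det M = 1; M⁻¹ = [-3/5 0 -4/5 0; 0 1 0 0; 4/5 0 -3/5 0; 0 0 0 1]
M⁻¹ · (-21/25, -4, 13/100)ᵀ = (2/5, -4, -3/4)ᵀ

p = (2/5, -4, -3/4)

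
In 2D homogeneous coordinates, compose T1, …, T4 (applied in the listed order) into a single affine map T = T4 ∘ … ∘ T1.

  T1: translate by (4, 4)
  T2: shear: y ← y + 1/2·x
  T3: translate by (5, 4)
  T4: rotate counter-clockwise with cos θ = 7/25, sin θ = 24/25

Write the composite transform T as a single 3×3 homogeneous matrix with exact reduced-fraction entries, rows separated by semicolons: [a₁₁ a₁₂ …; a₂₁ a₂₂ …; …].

T1 = [1 0 4; 0 1 4; 0 0 1]
T2·T1 = [1 0 4; 1/2 1 6; 0 0 1]
T3·…·T1 = [1 0 9; 1/2 1 10; 0 0 1]
T4·…·T1 = [-1/5 -24/25 -177/25; 11/10 7/25 286/25; 0 0 1]

T = [-1/5 -24/25 -177/25; 11/10 7/25 286/25; 0 0 1]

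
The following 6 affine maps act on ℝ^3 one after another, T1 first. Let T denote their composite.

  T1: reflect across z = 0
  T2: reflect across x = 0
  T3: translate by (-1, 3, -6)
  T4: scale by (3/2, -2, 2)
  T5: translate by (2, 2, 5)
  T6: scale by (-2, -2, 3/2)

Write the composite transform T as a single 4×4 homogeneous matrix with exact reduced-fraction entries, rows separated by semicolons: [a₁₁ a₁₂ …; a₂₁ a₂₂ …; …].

T = [3 0 0 -1; 0 4 0 8; 0 0 -3 -21/2; 0 0 0 1]

T1 = [1 0 0 0; 0 1 0 0; 0 0 -1 0; 0 0 0 1]
T2·T1 = [-1 0 0 0; 0 1 0 0; 0 0 -1 0; 0 0 0 1]
T3·…·T1 = [-1 0 0 -1; 0 1 0 3; 0 0 -1 -6; 0 0 0 1]
T4·…·T1 = [-3/2 0 0 -3/2; 0 -2 0 -6; 0 0 -2 -12; 0 0 0 1]
T5·…·T1 = [-3/2 0 0 1/2; 0 -2 0 -4; 0 0 -2 -7; 0 0 0 1]
T6·…·T1 = [3 0 0 -1; 0 4 0 8; 0 0 -3 -21/2; 0 0 0 1]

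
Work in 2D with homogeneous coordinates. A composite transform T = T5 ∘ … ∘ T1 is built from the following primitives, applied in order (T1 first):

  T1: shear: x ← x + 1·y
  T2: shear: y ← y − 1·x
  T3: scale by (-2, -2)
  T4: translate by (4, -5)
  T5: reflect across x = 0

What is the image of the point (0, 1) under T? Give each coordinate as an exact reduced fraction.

T(p) = (-2, -5)

T1 shear: x ← x + 1·y: (0, 1) → (1, 1)
T2 shear: y ← y − 1·x: (1, 1) → (1, 0)
T3 scale by (-2, -2): (1, 0) → (-2, 0)
T4 translate by (4, -5): (-2, 0) → (2, -5)
T5 reflect across x = 0: (2, -5) → (-2, -5)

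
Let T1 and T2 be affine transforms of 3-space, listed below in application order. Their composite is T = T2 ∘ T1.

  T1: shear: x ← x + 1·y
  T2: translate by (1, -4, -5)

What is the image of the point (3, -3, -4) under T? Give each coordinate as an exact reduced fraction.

T(p) = (1, -7, -9)

T1 shear: x ← x + 1·y: (3, -3, -4) → (0, -3, -4)
T2 translate by (1, -4, -5): (0, -3, -4) → (1, -7, -9)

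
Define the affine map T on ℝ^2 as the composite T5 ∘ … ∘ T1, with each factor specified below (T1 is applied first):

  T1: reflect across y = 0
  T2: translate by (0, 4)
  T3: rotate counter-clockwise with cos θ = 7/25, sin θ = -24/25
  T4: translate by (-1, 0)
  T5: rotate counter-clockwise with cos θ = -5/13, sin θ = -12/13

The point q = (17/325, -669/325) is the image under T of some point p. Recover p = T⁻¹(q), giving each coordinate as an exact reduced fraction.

p = (0, 1)

T1 = [1 0 0; 0 -1 0; 0 0 1]
T2·T1 = [1 0 0; 0 -1 4; 0 0 1]
T3·…·T1 = [7/25 -24/25 96/25; -24/25 -7/25 28/25; 0 0 1]
T4·…·T1 = [7/25 -24/25 71/25; -24/25 -7/25 28/25; 0 0 1]
T5·…·T1 = [-323/325 36/325 -19/325; 36/325 323/325 -992/325; 0 0 1]
det M = -1; M⁻¹ = [-323/325 36/325 7/25; 36/325 323/325 76/25; 0 0 1]
M⁻¹ · (17/325, -669/325)ᵀ = (0, 1)ᵀ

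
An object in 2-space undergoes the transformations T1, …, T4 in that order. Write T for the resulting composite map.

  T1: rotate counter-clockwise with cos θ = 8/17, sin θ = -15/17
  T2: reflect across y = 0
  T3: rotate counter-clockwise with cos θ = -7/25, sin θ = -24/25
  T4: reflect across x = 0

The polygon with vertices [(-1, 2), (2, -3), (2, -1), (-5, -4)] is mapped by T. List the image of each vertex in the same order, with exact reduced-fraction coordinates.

image vertices: (898/425, -311/425), (-1499/425, 318/425), (-181/85, -58/85), (332/425, 2701/425)

T1 rotate counter-clockwise with cos θ = 8/17, sin θ = -15/17: (-1, 2) → (22/17, 31/17); (2, -3) → (-29/17, -54/17); (2, -1) → (1/17, -38/17); (-5, -4) → (-100/17, 43/17)
T2 reflect across y = 0: (22/17, 31/17) → (22/17, -31/17); (-29/17, -54/17) → (-29/17, 54/17); (1/17, -38/17) → (1/17, 38/17); (-100/17, 43/17) → (-100/17, -43/17)
T3 rotate counter-clockwise with cos θ = -7/25, sin θ = -24/25: (22/17, -31/17) → (-898/425, -311/425); (-29/17, 54/17) → (1499/425, 318/425); (1/17, 38/17) → (181/85, -58/85); (-100/17, -43/17) → (-332/425, 2701/425)
T4 reflect across x = 0: (-898/425, -311/425) → (898/425, -311/425); (1499/425, 318/425) → (-1499/425, 318/425); (181/85, -58/85) → (-181/85, -58/85); (-332/425, 2701/425) → (332/425, 2701/425)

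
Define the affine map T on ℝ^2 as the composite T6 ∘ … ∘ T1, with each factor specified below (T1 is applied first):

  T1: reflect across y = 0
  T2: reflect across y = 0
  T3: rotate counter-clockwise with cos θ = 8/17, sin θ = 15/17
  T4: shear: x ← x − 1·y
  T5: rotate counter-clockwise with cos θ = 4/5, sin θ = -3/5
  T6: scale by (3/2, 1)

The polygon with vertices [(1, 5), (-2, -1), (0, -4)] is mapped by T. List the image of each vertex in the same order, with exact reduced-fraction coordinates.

T1 reflect across y = 0: (1, 5) → (1, -5); (-2, -1) → (-2, 1); (0, -4) → (0, 4)
T2 reflect across y = 0: (1, -5) → (1, 5); (-2, 1) → (-2, -1); (0, 4) → (0, -4)
T3 rotate counter-clockwise with cos θ = 8/17, sin θ = 15/17: (1, 5) → (-67/17, 55/17); (-2, -1) → (-1/17, -38/17); (0, -4) → (60/17, -32/17)
T4 shear: x ← x − 1·y: (-67/17, 55/17) → (-122/17, 55/17); (-1/17, -38/17) → (37/17, -38/17); (60/17, -32/17) → (92/17, -32/17)
T5 rotate counter-clockwise with cos θ = 4/5, sin θ = -3/5: (-122/17, 55/17) → (-19/5, 586/85); (37/17, -38/17) → (2/5, -263/85); (92/17, -32/17) → (16/5, -404/85)
T6 scale by (3/2, 1): (-19/5, 586/85) → (-57/10, 586/85); (2/5, -263/85) → (3/5, -263/85); (16/5, -404/85) → (24/5, -404/85)

image vertices: (-57/10, 586/85), (3/5, -263/85), (24/5, -404/85)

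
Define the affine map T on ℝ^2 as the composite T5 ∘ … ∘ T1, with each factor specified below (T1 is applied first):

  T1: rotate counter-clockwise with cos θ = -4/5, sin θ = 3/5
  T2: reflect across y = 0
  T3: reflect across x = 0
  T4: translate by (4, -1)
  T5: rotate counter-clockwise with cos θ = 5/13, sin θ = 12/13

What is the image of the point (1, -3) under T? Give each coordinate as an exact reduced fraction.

T1 rotate counter-clockwise with cos θ = -4/5, sin θ = 3/5: (1, -3) → (1, 3)
T2 reflect across y = 0: (1, 3) → (1, -3)
T3 reflect across x = 0: (1, -3) → (-1, -3)
T4 translate by (4, -1): (-1, -3) → (3, -4)
T5 rotate counter-clockwise with cos θ = 5/13, sin θ = 12/13: (3, -4) → (63/13, 16/13)

T(p) = (63/13, 16/13)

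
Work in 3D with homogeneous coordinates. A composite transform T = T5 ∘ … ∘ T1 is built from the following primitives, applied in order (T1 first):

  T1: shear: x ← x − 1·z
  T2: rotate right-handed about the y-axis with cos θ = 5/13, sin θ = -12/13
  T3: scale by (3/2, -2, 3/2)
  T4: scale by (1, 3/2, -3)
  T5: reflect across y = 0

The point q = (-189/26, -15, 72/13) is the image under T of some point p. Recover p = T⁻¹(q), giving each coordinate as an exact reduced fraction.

T1 = [1 0 -1 0; 0 1 0 0; 0 0 1 0; 0 0 0 1]
T2·T1 = [5/13 0 -17/13 0; 0 1 0 0; 12/13 0 -7/13 0; 0 0 0 1]
T3·…·T1 = [15/26 0 -51/26 0; 0 -2 0 0; 18/13 0 -21/26 0; 0 0 0 1]
T4·…·T1 = [15/26 0 -51/26 0; 0 -3 0 0; -54/13 0 63/26 0; 0 0 0 1]
T5·…·T1 = [15/26 0 -51/26 0; 0 3 0 0; -54/13 0 63/26 0; 0 0 0 1]
det M = -81/4; M⁻¹ = [-14/39 0 -34/117 0; 0 1/3 0 0; -8/13 0 -10/117 0; 0 0 0 1]
M⁻¹ · (-189/26, -15, 72/13)ᵀ = (1, -5, 4)ᵀ

p = (1, -5, 4)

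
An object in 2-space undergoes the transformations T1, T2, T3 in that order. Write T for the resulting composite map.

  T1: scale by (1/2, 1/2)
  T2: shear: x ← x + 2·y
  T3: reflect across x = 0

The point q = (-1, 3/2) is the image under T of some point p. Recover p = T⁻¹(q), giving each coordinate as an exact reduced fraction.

T1 = [1/2 0 0; 0 1/2 0; 0 0 1]
T2·T1 = [1/2 1 0; 0 1/2 0; 0 0 1]
T3·…·T1 = [-1/2 -1 0; 0 1/2 0; 0 0 1]
det M = -1/4; M⁻¹ = [-2 -4 0; 0 2 0; 0 0 1]
M⁻¹ · (-1, 3/2)ᵀ = (-4, 3)ᵀ

p = (-4, 3)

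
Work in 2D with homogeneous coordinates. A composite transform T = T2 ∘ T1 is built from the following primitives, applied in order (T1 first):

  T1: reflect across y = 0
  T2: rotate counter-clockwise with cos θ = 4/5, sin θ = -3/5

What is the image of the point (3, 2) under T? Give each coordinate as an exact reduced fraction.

T1 reflect across y = 0: (3, 2) → (3, -2)
T2 rotate counter-clockwise with cos θ = 4/5, sin θ = -3/5: (3, -2) → (6/5, -17/5)

T(p) = (6/5, -17/5)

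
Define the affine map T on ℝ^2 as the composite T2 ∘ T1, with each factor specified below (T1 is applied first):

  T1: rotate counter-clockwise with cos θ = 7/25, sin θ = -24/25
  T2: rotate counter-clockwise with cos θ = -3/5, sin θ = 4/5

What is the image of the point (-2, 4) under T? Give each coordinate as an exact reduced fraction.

T1 rotate counter-clockwise with cos θ = 7/25, sin θ = -24/25: (-2, 4) → (82/25, 76/25)
T2 rotate counter-clockwise with cos θ = -3/5, sin θ = 4/5: (82/25, 76/25) → (-22/5, 4/5)

T(p) = (-22/5, 4/5)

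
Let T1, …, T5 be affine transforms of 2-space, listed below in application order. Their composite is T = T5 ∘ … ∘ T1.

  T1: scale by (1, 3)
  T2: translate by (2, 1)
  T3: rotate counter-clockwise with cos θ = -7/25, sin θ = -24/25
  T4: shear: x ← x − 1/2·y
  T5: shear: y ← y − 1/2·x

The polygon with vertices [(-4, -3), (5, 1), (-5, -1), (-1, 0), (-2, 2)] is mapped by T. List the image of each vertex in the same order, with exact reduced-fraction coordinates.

image vertices: (-46/5, 219/25), (29/5, -537/50), (-14/5, 121/25), (13/10, -189/100), (77/10, -581/100)

T1 scale by (1, 3): (-4, -3) → (-4, -9); (5, 1) → (5, 3); (-5, -1) → (-5, -3); (-1, 0) → (-1, 0); (-2, 2) → (-2, 6)
T2 translate by (2, 1): (-4, -9) → (-2, -8); (5, 3) → (7, 4); (-5, -3) → (-3, -2); (-1, 0) → (1, 1); (-2, 6) → (0, 7)
T3 rotate counter-clockwise with cos θ = -7/25, sin θ = -24/25: (-2, -8) → (-178/25, 104/25); (7, 4) → (47/25, -196/25); (-3, -2) → (-27/25, 86/25); (1, 1) → (17/25, -31/25); (0, 7) → (168/25, -49/25)
T4 shear: x ← x − 1/2·y: (-178/25, 104/25) → (-46/5, 104/25); (47/25, -196/25) → (29/5, -196/25); (-27/25, 86/25) → (-14/5, 86/25); (17/25, -31/25) → (13/10, -31/25); (168/25, -49/25) → (77/10, -49/25)
T5 shear: y ← y − 1/2·x: (-46/5, 104/25) → (-46/5, 219/25); (29/5, -196/25) → (29/5, -537/50); (-14/5, 86/25) → (-14/5, 121/25); (13/10, -31/25) → (13/10, -189/100); (77/10, -49/25) → (77/10, -581/100)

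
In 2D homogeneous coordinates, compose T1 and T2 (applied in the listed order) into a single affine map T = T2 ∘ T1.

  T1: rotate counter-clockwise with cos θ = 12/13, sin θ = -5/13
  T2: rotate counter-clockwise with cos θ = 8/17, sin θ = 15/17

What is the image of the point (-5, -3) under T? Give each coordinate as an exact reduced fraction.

T(p) = (-435/221, -1213/221)

T1 rotate counter-clockwise with cos θ = 12/13, sin θ = -5/13: (-5, -3) → (-75/13, -11/13)
T2 rotate counter-clockwise with cos θ = 8/17, sin θ = 15/17: (-75/13, -11/13) → (-435/221, -1213/221)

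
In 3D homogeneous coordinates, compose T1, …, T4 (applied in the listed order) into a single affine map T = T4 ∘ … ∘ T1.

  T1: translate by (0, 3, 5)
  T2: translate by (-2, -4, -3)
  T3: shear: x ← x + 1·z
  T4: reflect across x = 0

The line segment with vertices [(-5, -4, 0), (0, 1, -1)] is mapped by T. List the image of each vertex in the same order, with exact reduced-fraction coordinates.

image vertices: (5, -5, 2), (1, 0, 1)

T1 translate by (0, 3, 5): (-5, -4, 0) → (-5, -1, 5); (0, 1, -1) → (0, 4, 4)
T2 translate by (-2, -4, -3): (-5, -1, 5) → (-7, -5, 2); (0, 4, 4) → (-2, 0, 1)
T3 shear: x ← x + 1·z: (-7, -5, 2) → (-5, -5, 2); (-2, 0, 1) → (-1, 0, 1)
T4 reflect across x = 0: (-5, -5, 2) → (5, -5, 2); (-1, 0, 1) → (1, 0, 1)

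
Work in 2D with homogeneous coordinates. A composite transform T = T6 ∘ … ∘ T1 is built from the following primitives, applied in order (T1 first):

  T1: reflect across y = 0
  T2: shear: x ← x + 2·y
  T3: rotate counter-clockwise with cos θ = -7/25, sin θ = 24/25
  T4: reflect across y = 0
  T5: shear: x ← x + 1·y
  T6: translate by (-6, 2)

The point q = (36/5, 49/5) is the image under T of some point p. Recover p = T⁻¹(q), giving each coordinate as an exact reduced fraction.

T1 = [1 0 0; 0 -1 0; 0 0 1]
T2·T1 = [1 -2 0; 0 -1 0; 0 0 1]
T3·…·T1 = [-7/25 38/25 0; 24/25 -41/25 0; 0 0 1]
T4·…·T1 = [-7/25 38/25 0; -24/25 41/25 0; 0 0 1]
T5·…·T1 = [-31/25 79/25 0; -24/25 41/25 0; 0 0 1]
T6·…·T1 = [-31/25 79/25 -6; -24/25 41/25 2; 0 0 1]
det M = 1; M⁻¹ = [41/25 -79/25 404/25; 24/25 -31/25 206/25; 0 0 1]
M⁻¹ · (36/5, 49/5)ᵀ = (-3, 3)ᵀ

p = (-3, 3)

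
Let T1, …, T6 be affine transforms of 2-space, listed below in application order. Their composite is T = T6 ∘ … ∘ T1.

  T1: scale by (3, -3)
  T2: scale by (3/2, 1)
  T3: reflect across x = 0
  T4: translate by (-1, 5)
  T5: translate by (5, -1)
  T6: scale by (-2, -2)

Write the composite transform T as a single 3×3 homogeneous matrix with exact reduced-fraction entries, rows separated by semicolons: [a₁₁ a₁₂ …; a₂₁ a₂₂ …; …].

T1 = [3 0 0; 0 -3 0; 0 0 1]
T2·T1 = [9/2 0 0; 0 -3 0; 0 0 1]
T3·…·T1 = [-9/2 0 0; 0 -3 0; 0 0 1]
T4·…·T1 = [-9/2 0 -1; 0 -3 5; 0 0 1]
T5·…·T1 = [-9/2 0 4; 0 -3 4; 0 0 1]
T6·…·T1 = [9 0 -8; 0 6 -8; 0 0 1]

T = [9 0 -8; 0 6 -8; 0 0 1]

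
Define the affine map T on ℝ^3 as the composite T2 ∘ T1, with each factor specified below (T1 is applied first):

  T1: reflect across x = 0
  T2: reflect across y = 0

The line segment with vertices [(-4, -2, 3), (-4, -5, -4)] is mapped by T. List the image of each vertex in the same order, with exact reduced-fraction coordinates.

T1 reflect across x = 0: (-4, -2, 3) → (4, -2, 3); (-4, -5, -4) → (4, -5, -4)
T2 reflect across y = 0: (4, -2, 3) → (4, 2, 3); (4, -5, -4) → (4, 5, -4)

image vertices: (4, 2, 3), (4, 5, -4)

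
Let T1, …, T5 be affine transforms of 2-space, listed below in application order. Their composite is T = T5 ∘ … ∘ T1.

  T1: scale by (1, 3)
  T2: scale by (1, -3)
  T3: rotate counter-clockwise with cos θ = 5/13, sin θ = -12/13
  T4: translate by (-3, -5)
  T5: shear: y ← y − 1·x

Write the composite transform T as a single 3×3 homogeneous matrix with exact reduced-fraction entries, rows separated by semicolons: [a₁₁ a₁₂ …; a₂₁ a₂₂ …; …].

T = [5/13 -108/13 -3; -17/13 63/13 -2; 0 0 1]

T1 = [1 0 0; 0 3 0; 0 0 1]
T2·T1 = [1 0 0; 0 -9 0; 0 0 1]
T3·…·T1 = [5/13 -108/13 0; -12/13 -45/13 0; 0 0 1]
T4·…·T1 = [5/13 -108/13 -3; -12/13 -45/13 -5; 0 0 1]
T5·…·T1 = [5/13 -108/13 -3; -17/13 63/13 -2; 0 0 1]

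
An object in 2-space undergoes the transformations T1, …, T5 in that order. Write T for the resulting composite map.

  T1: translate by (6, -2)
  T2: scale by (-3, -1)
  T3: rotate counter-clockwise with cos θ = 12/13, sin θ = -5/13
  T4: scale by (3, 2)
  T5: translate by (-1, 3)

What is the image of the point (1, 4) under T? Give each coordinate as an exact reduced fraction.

T(p) = (-799/13, 201/13)

T1 translate by (6, -2): (1, 4) → (7, 2)
T2 scale by (-3, -1): (7, 2) → (-21, -2)
T3 rotate counter-clockwise with cos θ = 12/13, sin θ = -5/13: (-21, -2) → (-262/13, 81/13)
T4 scale by (3, 2): (-262/13, 81/13) → (-786/13, 162/13)
T5 translate by (-1, 3): (-786/13, 162/13) → (-799/13, 201/13)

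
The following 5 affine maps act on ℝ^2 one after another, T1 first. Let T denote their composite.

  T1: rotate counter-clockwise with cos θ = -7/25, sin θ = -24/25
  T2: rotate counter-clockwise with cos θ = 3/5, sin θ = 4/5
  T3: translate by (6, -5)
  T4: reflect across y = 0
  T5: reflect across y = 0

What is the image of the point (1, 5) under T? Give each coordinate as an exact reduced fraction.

T1 rotate counter-clockwise with cos θ = -7/25, sin θ = -24/25: (1, 5) → (113/25, -59/25)
T2 rotate counter-clockwise with cos θ = 3/5, sin θ = 4/5: (113/25, -59/25) → (23/5, 11/5)
T3 translate by (6, -5): (23/5, 11/5) → (53/5, -14/5)
T4 reflect across y = 0: (53/5, -14/5) → (53/5, 14/5)
T5 reflect across y = 0: (53/5, 14/5) → (53/5, -14/5)

T(p) = (53/5, -14/5)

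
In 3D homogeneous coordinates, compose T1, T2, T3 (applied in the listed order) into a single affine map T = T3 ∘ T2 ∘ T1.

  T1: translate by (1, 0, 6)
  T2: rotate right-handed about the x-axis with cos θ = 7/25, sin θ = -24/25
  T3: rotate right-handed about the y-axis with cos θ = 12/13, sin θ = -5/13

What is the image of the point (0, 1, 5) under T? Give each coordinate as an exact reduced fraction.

T1 translate by (1, 0, 6): (0, 1, 5) → (1, 1, 11)
T2 rotate right-handed about the x-axis with cos θ = 7/25, sin θ = -24/25: (1, 1, 11) → (1, 271/25, 53/25)
T3 rotate right-handed about the y-axis with cos θ = 12/13, sin θ = -5/13: (1, 271/25, 53/25) → (7/65, 271/25, 761/325)

T(p) = (7/65, 271/25, 761/325)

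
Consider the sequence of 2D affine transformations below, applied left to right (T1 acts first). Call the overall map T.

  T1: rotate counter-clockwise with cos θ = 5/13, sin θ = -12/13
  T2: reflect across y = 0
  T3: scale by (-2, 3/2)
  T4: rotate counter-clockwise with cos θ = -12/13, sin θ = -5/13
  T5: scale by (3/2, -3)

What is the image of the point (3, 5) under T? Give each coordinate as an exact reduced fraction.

T1 rotate counter-clockwise with cos θ = 5/13, sin θ = -12/13: (3, 5) → (75/13, -11/13)
T2 reflect across y = 0: (75/13, -11/13) → (75/13, 11/13)
T3 scale by (-2, 3/2): (75/13, 11/13) → (-150/13, 33/26)
T4 rotate counter-clockwise with cos θ = -12/13, sin θ = -5/13: (-150/13, 33/26) → (3765/338, 552/169)
T5 scale by (3/2, -3): (3765/338, 552/169) → (11295/676, -1656/169)

T(p) = (11295/676, -1656/169)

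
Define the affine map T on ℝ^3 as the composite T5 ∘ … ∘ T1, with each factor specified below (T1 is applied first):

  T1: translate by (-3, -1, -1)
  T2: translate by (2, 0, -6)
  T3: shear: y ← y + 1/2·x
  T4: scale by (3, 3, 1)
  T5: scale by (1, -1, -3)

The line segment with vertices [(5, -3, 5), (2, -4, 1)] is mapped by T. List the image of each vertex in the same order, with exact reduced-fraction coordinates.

image vertices: (12, 6, 6), (3, 27/2, 18)

T1 translate by (-3, -1, -1): (5, -3, 5) → (2, -4, 4); (2, -4, 1) → (-1, -5, 0)
T2 translate by (2, 0, -6): (2, -4, 4) → (4, -4, -2); (-1, -5, 0) → (1, -5, -6)
T3 shear: y ← y + 1/2·x: (4, -4, -2) → (4, -2, -2); (1, -5, -6) → (1, -9/2, -6)
T4 scale by (3, 3, 1): (4, -2, -2) → (12, -6, -2); (1, -9/2, -6) → (3, -27/2, -6)
T5 scale by (1, -1, -3): (12, -6, -2) → (12, 6, 6); (3, -27/2, -6) → (3, 27/2, 18)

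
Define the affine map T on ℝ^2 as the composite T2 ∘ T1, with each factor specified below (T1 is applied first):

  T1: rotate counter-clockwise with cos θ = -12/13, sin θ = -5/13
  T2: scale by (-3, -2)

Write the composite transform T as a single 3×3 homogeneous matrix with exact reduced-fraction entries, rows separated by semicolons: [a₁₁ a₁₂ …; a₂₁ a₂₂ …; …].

T = [36/13 -15/13 0; 10/13 24/13 0; 0 0 1]

T1 = [-12/13 5/13 0; -5/13 -12/13 0; 0 0 1]
T2·T1 = [36/13 -15/13 0; 10/13 24/13 0; 0 0 1]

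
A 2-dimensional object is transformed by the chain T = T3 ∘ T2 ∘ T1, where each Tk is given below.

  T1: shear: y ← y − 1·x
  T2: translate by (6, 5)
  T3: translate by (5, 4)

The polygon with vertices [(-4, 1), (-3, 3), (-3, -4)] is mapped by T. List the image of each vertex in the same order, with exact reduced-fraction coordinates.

T1 shear: y ← y − 1·x: (-4, 1) → (-4, 5); (-3, 3) → (-3, 6); (-3, -4) → (-3, -1)
T2 translate by (6, 5): (-4, 5) → (2, 10); (-3, 6) → (3, 11); (-3, -1) → (3, 4)
T3 translate by (5, 4): (2, 10) → (7, 14); (3, 11) → (8, 15); (3, 4) → (8, 8)

image vertices: (7, 14), (8, 15), (8, 8)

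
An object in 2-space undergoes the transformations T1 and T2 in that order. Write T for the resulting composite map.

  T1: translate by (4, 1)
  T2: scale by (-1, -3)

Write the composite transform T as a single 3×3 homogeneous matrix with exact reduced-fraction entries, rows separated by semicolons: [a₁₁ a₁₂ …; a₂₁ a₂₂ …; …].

T = [-1 0 -4; 0 -3 -3; 0 0 1]

T1 = [1 0 4; 0 1 1; 0 0 1]
T2·T1 = [-1 0 -4; 0 -3 -3; 0 0 1]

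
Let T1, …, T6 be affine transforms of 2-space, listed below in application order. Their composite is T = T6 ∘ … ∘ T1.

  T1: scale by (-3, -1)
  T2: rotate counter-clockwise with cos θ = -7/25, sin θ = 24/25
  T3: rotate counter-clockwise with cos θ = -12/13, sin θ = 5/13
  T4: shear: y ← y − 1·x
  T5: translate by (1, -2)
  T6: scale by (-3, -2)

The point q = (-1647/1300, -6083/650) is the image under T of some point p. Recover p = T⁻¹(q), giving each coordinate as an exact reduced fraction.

T1 = [-3 0 0; 0 -1 0; 0 0 1]
T2·T1 = [21/25 24/25 0; -72/25 7/25 0; 0 0 1]
T3·…·T1 = [108/325 -323/325 0; 969/325 36/325 0; 0 0 1]
T4·…·T1 = [108/325 -323/325 0; 861/325 359/325 0; 0 0 1]
T5·…·T1 = [108/325 -323/325 1; 861/325 359/325 -2; 0 0 1]
T6·…·T1 = [-324/325 969/325 -3; -1722/325 -718/325 4; 0 0 1]
det M = 18; M⁻¹ = [-359/2925 -323/1950 287/975; 287/975 -18/325 359/325; 0 0 1]
M⁻¹ · (-1647/1300, -6083/650)ᵀ = (2, 5/4)ᵀ

p = (2, 5/4)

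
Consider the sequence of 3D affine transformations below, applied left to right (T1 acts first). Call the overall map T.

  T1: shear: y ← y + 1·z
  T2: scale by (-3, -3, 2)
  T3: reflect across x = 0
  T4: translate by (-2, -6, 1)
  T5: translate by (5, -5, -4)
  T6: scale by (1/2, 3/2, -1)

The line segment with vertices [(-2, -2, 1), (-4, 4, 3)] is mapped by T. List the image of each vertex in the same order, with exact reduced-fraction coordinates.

image vertices: (-3/2, -12, 1), (-9/2, -48, -3)

T1 shear: y ← y + 1·z: (-2, -2, 1) → (-2, -1, 1); (-4, 4, 3) → (-4, 7, 3)
T2 scale by (-3, -3, 2): (-2, -1, 1) → (6, 3, 2); (-4, 7, 3) → (12, -21, 6)
T3 reflect across x = 0: (6, 3, 2) → (-6, 3, 2); (12, -21, 6) → (-12, -21, 6)
T4 translate by (-2, -6, 1): (-6, 3, 2) → (-8, -3, 3); (-12, -21, 6) → (-14, -27, 7)
T5 translate by (5, -5, -4): (-8, -3, 3) → (-3, -8, -1); (-14, -27, 7) → (-9, -32, 3)
T6 scale by (1/2, 3/2, -1): (-3, -8, -1) → (-3/2, -12, 1); (-9, -32, 3) → (-9/2, -48, -3)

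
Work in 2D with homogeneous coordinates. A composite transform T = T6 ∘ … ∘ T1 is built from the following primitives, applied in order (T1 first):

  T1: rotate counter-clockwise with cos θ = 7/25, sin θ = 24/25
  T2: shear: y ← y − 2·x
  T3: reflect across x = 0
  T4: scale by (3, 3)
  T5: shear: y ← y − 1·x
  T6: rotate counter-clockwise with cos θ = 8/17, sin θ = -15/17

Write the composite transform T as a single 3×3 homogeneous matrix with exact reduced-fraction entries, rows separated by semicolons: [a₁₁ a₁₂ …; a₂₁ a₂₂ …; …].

T1 = [7/25 -24/25 0; 24/25 7/25 0; 0 0 1]
T2·T1 = [7/25 -24/25 0; 2/5 11/5 0; 0 0 1]
T3·…·T1 = [-7/25 24/25 0; 2/5 11/5 0; 0 0 1]
T4·…·T1 = [-21/25 72/25 0; 6/5 33/5 0; 0 0 1]
T5·…·T1 = [-21/25 72/25 0; 51/25 93/25 0; 0 0 1]
T6·…·T1 = [597/425 1971/425 0; 723/425 -336/425 0; 0 0 1]

T = [597/425 1971/425 0; 723/425 -336/425 0; 0 0 1]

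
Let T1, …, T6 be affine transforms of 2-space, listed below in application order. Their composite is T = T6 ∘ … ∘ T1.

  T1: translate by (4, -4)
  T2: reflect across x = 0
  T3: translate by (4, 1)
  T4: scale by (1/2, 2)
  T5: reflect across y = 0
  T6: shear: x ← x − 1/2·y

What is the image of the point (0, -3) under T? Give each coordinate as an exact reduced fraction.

T(p) = (-6, 12)

T1 translate by (4, -4): (0, -3) → (4, -7)
T2 reflect across x = 0: (4, -7) → (-4, -7)
T3 translate by (4, 1): (-4, -7) → (0, -6)
T4 scale by (1/2, 2): (0, -6) → (0, -12)
T5 reflect across y = 0: (0, -12) → (0, 12)
T6 shear: x ← x − 1/2·y: (0, 12) → (-6, 12)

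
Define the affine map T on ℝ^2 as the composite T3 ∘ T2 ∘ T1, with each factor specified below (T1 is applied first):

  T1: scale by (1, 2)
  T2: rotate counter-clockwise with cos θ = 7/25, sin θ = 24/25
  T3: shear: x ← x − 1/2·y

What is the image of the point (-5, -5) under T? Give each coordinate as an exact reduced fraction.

T(p) = (12, -38/5)

T1 scale by (1, 2): (-5, -5) → (-5, -10)
T2 rotate counter-clockwise with cos θ = 7/25, sin θ = 24/25: (-5, -10) → (41/5, -38/5)
T3 shear: x ← x − 1/2·y: (41/5, -38/5) → (12, -38/5)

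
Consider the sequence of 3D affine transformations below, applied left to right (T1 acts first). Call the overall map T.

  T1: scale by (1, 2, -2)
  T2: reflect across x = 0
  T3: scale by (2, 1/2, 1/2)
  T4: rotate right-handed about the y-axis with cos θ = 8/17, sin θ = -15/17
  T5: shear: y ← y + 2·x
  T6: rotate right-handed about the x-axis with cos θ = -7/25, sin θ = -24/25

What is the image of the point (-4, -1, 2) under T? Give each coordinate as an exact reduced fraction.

T(p) = (94/17, 1299/425, -4832/425)

T1 scale by (1, 2, -2): (-4, -1, 2) → (-4, -2, -4)
T2 reflect across x = 0: (-4, -2, -4) → (4, -2, -4)
T3 scale by (2, 1/2, 1/2): (4, -2, -4) → (8, -1, -2)
T4 rotate right-handed about the y-axis with cos θ = 8/17, sin θ = -15/17: (8, -1, -2) → (94/17, -1, 104/17)
T5 shear: y ← y + 2·x: (94/17, -1, 104/17) → (94/17, 171/17, 104/17)
T6 rotate right-handed about the x-axis with cos θ = -7/25, sin θ = -24/25: (94/17, 171/17, 104/17) → (94/17, 1299/425, -4832/425)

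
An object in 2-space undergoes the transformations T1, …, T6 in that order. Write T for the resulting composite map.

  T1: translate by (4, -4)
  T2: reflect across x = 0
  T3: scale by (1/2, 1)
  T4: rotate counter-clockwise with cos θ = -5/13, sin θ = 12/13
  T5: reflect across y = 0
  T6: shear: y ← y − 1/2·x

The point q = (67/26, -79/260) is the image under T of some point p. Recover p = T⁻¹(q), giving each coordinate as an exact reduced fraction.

p = (-1/5, 2)

T1 = [1 0 4; 0 1 -4; 0 0 1]
T2·T1 = [-1 0 -4; 0 1 -4; 0 0 1]
T3·…·T1 = [-1/2 0 -2; 0 1 -4; 0 0 1]
T4·…·T1 = [5/26 -12/13 58/13; -6/13 -5/13 -4/13; 0 0 1]
T5·…·T1 = [5/26 -12/13 58/13; 6/13 5/13 4/13; 0 0 1]
T6·…·T1 = [5/26 -12/13 58/13; 19/52 11/13 -25/13; 0 0 1]
det M = 1/2; M⁻¹ = [22/13 24/13 -4; -19/26 5/13 4; 0 0 1]
M⁻¹ · (67/26, -79/260)ᵀ = (-1/5, 2)ᵀ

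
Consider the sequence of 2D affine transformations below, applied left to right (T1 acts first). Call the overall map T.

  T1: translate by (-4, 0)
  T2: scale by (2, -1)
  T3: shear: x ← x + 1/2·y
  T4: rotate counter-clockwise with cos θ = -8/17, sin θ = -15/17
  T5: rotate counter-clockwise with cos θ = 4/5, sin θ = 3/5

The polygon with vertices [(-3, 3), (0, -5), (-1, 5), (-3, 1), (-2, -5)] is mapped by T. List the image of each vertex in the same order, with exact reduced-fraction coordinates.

T1 translate by (-4, 0): (-3, 3) → (-7, 3); (0, -5) → (-4, -5); (-1, 5) → (-5, 5); (-3, 1) → (-7, 1); (-2, -5) → (-6, -5)
T2 scale by (2, -1): (-7, 3) → (-14, -3); (-4, -5) → (-8, 5); (-5, 5) → (-10, -5); (-7, 1) → (-14, -1); (-6, -5) → (-12, 5)
T3 shear: x ← x + 1/2·y: (-14, -3) → (-31/2, -3); (-8, 5) → (-11/2, 5); (-10, -5) → (-25/2, -5); (-14, -1) → (-29/2, -1); (-12, 5) → (-19/2, 5)
T4 rotate counter-clockwise with cos θ = -8/17, sin θ = -15/17: (-31/2, -3) → (79/17, 513/34); (-11/2, 5) → (7, 5/2); (-25/2, -5) → (25/17, 455/34); (-29/2, -1) → (101/17, 451/34); (-19/2, 5) → (151/17, 205/34)
T5 rotate counter-clockwise with cos θ = 4/5, sin θ = 3/5: (79/17, 513/34) → (-907/170, 1263/85); (7, 5/2) → (41/10, 31/5); (25/17, 455/34) → (-233/34, 197/17); (101/17, 451/34) → (-109/34, 241/17); (151/17, 205/34) → (593/170, 863/85)

image vertices: (-907/170, 1263/85), (41/10, 31/5), (-233/34, 197/17), (-109/34, 241/17), (593/170, 863/85)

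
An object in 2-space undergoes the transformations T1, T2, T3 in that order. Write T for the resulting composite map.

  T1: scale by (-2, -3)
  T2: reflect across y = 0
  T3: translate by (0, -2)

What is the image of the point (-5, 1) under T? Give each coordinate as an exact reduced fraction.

T(p) = (10, 1)

T1 scale by (-2, -3): (-5, 1) → (10, -3)
T2 reflect across y = 0: (10, -3) → (10, 3)
T3 translate by (0, -2): (10, 3) → (10, 1)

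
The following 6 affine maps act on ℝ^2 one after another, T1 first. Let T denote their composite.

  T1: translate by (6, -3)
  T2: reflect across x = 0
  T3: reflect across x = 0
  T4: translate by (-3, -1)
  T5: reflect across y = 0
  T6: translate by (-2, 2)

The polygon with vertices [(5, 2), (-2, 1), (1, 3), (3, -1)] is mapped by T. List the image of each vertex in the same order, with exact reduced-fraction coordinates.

image vertices: (6, 4), (-1, 5), (2, 3), (4, 7)

T1 translate by (6, -3): (5, 2) → (11, -1); (-2, 1) → (4, -2); (1, 3) → (7, 0); (3, -1) → (9, -4)
T2 reflect across x = 0: (11, -1) → (-11, -1); (4, -2) → (-4, -2); (7, 0) → (-7, 0); (9, -4) → (-9, -4)
T3 reflect across x = 0: (-11, -1) → (11, -1); (-4, -2) → (4, -2); (-7, 0) → (7, 0); (-9, -4) → (9, -4)
T4 translate by (-3, -1): (11, -1) → (8, -2); (4, -2) → (1, -3); (7, 0) → (4, -1); (9, -4) → (6, -5)
T5 reflect across y = 0: (8, -2) → (8, 2); (1, -3) → (1, 3); (4, -1) → (4, 1); (6, -5) → (6, 5)
T6 translate by (-2, 2): (8, 2) → (6, 4); (1, 3) → (-1, 5); (4, 1) → (2, 3); (6, 5) → (4, 7)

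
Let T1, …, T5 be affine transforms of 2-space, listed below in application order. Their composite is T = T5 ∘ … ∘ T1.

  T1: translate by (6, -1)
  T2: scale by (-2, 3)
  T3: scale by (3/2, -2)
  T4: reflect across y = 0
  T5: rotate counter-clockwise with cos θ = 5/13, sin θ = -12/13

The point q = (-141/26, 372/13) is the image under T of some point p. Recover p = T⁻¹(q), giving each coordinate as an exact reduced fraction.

p = (7/2, 2)

T1 = [1 0 6; 0 1 -1; 0 0 1]
T2·T1 = [-2 0 -12; 0 3 -3; 0 0 1]
T3·…·T1 = [-3 0 -18; 0 -6 6; 0 0 1]
T4·…·T1 = [-3 0 -18; 0 6 -6; 0 0 1]
T5·…·T1 = [-15/13 72/13 -162/13; 36/13 30/13 186/13; 0 0 1]
det M = -18; M⁻¹ = [-5/39 4/13 -6; 2/13 5/78 1; 0 0 1]
M⁻¹ · (-141/26, 372/13)ᵀ = (7/2, 2)ᵀ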